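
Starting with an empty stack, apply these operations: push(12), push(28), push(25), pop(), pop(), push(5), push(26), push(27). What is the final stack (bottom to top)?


push(12) -> [12]
push(28) -> [12, 28]
push(25) -> [12, 28, 25]
pop() returns 25 -> [12, 28]
pop() returns 28 -> [12]
push(5) -> [12, 5]
push(26) -> [12, 5, 26]
push(27) -> [12, 5, 26, 27]
Final stack (bottom to top): [12, 5, 26, 27]


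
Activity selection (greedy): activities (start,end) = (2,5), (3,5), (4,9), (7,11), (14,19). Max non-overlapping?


Greedy: pick earliest-ending, then skip overlaps.
Selected (3 activities): [(2, 5), (7, 11), (14, 19)]


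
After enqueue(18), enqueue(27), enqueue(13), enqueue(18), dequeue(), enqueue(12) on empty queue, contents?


enqueue(18) -> [18]
enqueue(27) -> [18, 27]
enqueue(13) -> [18, 27, 13]
enqueue(18) -> [18, 27, 13, 18]
dequeue() returns 18 -> [27, 13, 18]
enqueue(12) -> [27, 13, 18, 12]
Final queue (front to back): [27, 13, 18, 12]


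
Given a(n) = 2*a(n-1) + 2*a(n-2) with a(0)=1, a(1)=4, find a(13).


Build bottom-up:
...a(11)=86464, a(12)=236224, a(13)=2*236224+2*86464=645376


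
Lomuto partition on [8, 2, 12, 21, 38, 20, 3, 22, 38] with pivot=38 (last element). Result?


Elements <= 38 go left of pivot.
Result: [8, 2, 12, 21, 38, 20, 3, 22, 38], pivot at index 8


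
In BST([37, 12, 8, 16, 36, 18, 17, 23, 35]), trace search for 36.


BST root = 37
Search for 36: compare at each node
Path: [37, 12, 16, 36]


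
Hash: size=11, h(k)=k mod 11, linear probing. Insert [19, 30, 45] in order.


Insertions: 19->slot 8; 30->slot 9; 45->slot 1
Table: [None, 45, None, None, None, None, None, None, 19, 30, None]


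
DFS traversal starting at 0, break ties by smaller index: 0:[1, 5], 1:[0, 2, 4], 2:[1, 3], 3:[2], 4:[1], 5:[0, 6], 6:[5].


DFS stack-based: start with [0]
Visit order: [0, 1, 2, 3, 4, 5, 6]


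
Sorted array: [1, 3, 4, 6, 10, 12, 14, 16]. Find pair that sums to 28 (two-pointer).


Two pointers: lo=0, hi=7
Found pair: (12, 16) summing to 28


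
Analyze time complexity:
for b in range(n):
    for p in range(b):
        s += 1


Per nesting level: O(n) * O(n) [triangular over b] = O(n^2)
Complexity: O(n^2)


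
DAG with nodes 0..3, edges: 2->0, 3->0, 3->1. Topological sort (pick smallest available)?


Kahn's algorithm, process smallest node first
Order: [2, 3, 0, 1]


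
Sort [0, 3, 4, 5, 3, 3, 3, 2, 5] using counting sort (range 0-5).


Count array: [1, 0, 1, 4, 1, 2]
Reconstruct: [0, 2, 3, 3, 3, 3, 4, 5, 5]


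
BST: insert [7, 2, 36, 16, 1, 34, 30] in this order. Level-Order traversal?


Root = 7; build tree by BST insertion.
Level-Order traversal: [7, 2, 36, 1, 16, 34, 30]


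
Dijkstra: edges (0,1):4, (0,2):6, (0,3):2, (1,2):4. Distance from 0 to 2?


Dijkstra from 0:
Distances: {0: 0, 1: 4, 2: 6, 3: 2}
Shortest distance to 2 = 6, path = [0, 2]


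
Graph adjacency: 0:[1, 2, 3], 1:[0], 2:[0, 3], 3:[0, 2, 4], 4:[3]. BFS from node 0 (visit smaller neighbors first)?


BFS queue: start with [0]
Visit order: [0, 1, 2, 3, 4]


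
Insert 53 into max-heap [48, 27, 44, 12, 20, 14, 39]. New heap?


Append 53: [48, 27, 44, 12, 20, 14, 39, 53]
Bubble up: swap idx 7(53) with idx 3(12); swap idx 3(53) with idx 1(27); swap idx 1(53) with idx 0(48)
Result: [53, 48, 44, 27, 20, 14, 39, 12]


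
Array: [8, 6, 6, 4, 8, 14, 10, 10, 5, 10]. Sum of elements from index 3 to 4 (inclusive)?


Prefix sums: [0, 8, 14, 20, 24, 32, 46, 56, 66, 71, 81]
Sum[3..4] = prefix[5] - prefix[3] = 32 - 20 = 12


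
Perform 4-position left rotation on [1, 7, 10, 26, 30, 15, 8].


Left rotate by 4: [30, 15, 8, 1, 7, 10, 26]


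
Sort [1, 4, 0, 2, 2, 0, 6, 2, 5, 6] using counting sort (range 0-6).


Count array: [2, 1, 3, 0, 1, 1, 2]
Reconstruct: [0, 0, 1, 2, 2, 2, 4, 5, 6, 6]


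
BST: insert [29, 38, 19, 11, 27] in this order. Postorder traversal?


Root = 29; build tree by BST insertion.
Postorder traversal: [11, 27, 19, 38, 29]


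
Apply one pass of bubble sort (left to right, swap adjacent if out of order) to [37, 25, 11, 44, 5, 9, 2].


After one pass: [25, 11, 37, 5, 9, 2, 44]


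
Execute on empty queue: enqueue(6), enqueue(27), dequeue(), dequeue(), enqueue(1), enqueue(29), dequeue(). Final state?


enqueue(6) -> [6]
enqueue(27) -> [6, 27]
dequeue() returns 6 -> [27]
dequeue() returns 27 -> []
enqueue(1) -> [1]
enqueue(29) -> [1, 29]
dequeue() returns 1 -> [29]
Final queue (front to back): [29]


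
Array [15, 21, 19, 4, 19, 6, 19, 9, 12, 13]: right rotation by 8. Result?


Right rotate by 8: [19, 4, 19, 6, 19, 9, 12, 13, 15, 21]


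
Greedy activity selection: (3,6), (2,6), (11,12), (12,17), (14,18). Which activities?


Greedy: pick earliest-ending, then skip overlaps.
Selected (3 activities): [(3, 6), (11, 12), (12, 17)]


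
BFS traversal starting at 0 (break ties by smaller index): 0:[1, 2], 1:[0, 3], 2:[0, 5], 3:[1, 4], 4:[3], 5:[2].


BFS queue: start with [0]
Visit order: [0, 1, 2, 3, 5, 4]


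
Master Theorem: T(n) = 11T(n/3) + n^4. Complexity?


a=11, b=3, c=4. log_3(11)=2.183 < c=4. Case 3: O(n^c) = O(n^4)
Complexity: O(n^4)


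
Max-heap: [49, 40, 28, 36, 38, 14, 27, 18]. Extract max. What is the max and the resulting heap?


Max = 49
Replace root with last, heapify down
Resulting heap: [40, 38, 28, 36, 18, 14, 27]


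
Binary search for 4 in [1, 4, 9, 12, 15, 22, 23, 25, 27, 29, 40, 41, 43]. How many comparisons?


Search for 4:
[0,12] mid=6 arr[6]=23
[0,5] mid=2 arr[2]=9
[0,1] mid=0 arr[0]=1
[1,1] mid=1 arr[1]=4
Total: 4 comparisons


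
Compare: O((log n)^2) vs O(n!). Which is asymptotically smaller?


polylogarithmic grows slower than factorial
O((log n)^2) is asymptotically smaller; O(n!) grows faster


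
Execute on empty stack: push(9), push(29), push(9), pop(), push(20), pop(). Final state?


push(9) -> [9]
push(29) -> [9, 29]
push(9) -> [9, 29, 9]
pop() returns 9 -> [9, 29]
push(20) -> [9, 29, 20]
pop() returns 20 -> [9, 29]
Final stack (bottom to top): [9, 29]


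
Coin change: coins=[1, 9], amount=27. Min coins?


dp[0]=0; dp[i]=1+min(dp[i-c] for c in coins)
...dp[22]=6, dp[23]=7, dp[24]=8, dp[25]=9, dp[26]=10, dp[27]=3
Minimum coins for 27 = 3


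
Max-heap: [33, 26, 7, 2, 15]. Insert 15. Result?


Append 15: [33, 26, 7, 2, 15, 15]
Bubble up: swap idx 5(15) with idx 2(7)
Result: [33, 26, 15, 2, 15, 7]


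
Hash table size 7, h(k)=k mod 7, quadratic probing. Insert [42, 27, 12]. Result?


Insertions: 42->slot 0; 27->slot 6; 12->slot 5
Table: [42, None, None, None, None, 12, 27]


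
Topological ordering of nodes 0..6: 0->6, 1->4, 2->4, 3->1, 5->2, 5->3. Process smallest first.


Kahn's algorithm, process smallest node first
Order: [0, 5, 2, 3, 1, 4, 6]


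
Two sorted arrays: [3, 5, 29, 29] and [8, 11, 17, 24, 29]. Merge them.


Compare heads, take smaller each step.
Merged: [3, 5, 8, 11, 17, 24, 29, 29, 29]


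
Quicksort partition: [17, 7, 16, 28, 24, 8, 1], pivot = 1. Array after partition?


Elements <= 1 go left of pivot.
Result: [1, 7, 16, 28, 24, 8, 17], pivot at index 0


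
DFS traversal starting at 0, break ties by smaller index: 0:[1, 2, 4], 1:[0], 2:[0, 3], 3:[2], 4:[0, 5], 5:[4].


DFS stack-based: start with [0]
Visit order: [0, 1, 2, 3, 4, 5]


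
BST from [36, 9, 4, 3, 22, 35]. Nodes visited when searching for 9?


BST root = 36
Search for 9: compare at each node
Path: [36, 9]


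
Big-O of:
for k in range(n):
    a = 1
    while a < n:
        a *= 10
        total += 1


Per nesting level: O(n) * O(log n) = O(n log n)
Complexity: O(n log n)


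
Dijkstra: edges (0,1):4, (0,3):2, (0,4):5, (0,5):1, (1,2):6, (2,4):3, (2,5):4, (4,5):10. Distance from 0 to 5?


Dijkstra from 0:
Distances: {0: 0, 1: 4, 2: 5, 3: 2, 4: 5, 5: 1}
Shortest distance to 5 = 1, path = [0, 5]


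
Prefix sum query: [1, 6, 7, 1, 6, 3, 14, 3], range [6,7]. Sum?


Prefix sums: [0, 1, 7, 14, 15, 21, 24, 38, 41]
Sum[6..7] = prefix[8] - prefix[6] = 41 - 24 = 17


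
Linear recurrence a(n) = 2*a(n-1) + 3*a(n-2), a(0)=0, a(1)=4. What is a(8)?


Build bottom-up:
...a(6)=728, a(7)=2188, a(8)=2*2188+3*728=6560


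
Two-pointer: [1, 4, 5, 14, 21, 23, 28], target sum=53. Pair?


Two pointers: lo=0, hi=6
No pair sums to 53


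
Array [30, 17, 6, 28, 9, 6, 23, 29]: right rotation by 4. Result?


Right rotate by 4: [9, 6, 23, 29, 30, 17, 6, 28]


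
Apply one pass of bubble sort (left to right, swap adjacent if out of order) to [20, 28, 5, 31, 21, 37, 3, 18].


After one pass: [20, 5, 28, 21, 31, 3, 18, 37]


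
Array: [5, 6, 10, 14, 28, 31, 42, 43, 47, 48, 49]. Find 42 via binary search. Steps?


Search for 42:
[0,10] mid=5 arr[5]=31
[6,10] mid=8 arr[8]=47
[6,7] mid=6 arr[6]=42
Total: 3 comparisons


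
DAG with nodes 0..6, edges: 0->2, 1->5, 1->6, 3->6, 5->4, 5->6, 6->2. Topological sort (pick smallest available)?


Kahn's algorithm, process smallest node first
Order: [0, 1, 3, 5, 4, 6, 2]


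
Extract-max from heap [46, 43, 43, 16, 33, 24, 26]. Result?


Max = 46
Replace root with last, heapify down
Resulting heap: [43, 33, 43, 16, 26, 24]


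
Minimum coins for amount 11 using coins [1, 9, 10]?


dp[0]=0; dp[i]=1+min(dp[i-c] for c in coins)
...dp[6]=6, dp[7]=7, dp[8]=8, dp[9]=1, dp[10]=1, dp[11]=2
Minimum coins for 11 = 2


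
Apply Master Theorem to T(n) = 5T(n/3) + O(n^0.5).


a=5, b=3, c=0.5. log_3(5)=1.465 > c=0.5. Case 1: O(n^log_b(a)) = O(n^1.465)
Complexity: O(n^1.465)


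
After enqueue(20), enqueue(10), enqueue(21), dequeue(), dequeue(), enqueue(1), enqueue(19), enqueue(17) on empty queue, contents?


enqueue(20) -> [20]
enqueue(10) -> [20, 10]
enqueue(21) -> [20, 10, 21]
dequeue() returns 20 -> [10, 21]
dequeue() returns 10 -> [21]
enqueue(1) -> [21, 1]
enqueue(19) -> [21, 1, 19]
enqueue(17) -> [21, 1, 19, 17]
Final queue (front to back): [21, 1, 19, 17]


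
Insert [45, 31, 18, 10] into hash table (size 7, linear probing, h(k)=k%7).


Insertions: 45->slot 3; 31->slot 4; 18->slot 5; 10->slot 6
Table: [None, None, None, 45, 31, 18, 10]


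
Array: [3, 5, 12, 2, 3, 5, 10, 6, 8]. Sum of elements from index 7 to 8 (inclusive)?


Prefix sums: [0, 3, 8, 20, 22, 25, 30, 40, 46, 54]
Sum[7..8] = prefix[9] - prefix[7] = 54 - 40 = 14


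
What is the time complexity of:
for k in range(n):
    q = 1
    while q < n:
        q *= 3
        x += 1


Per nesting level: O(n) * O(log n) = O(n log n)
Complexity: O(n log n)


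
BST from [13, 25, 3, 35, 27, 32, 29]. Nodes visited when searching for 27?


BST root = 13
Search for 27: compare at each node
Path: [13, 25, 35, 27]


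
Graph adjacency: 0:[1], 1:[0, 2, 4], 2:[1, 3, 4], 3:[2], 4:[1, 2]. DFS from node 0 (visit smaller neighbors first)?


DFS stack-based: start with [0]
Visit order: [0, 1, 2, 3, 4]


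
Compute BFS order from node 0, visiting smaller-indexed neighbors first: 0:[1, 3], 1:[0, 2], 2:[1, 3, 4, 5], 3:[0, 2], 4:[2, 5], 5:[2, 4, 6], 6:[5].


BFS queue: start with [0]
Visit order: [0, 1, 3, 2, 4, 5, 6]


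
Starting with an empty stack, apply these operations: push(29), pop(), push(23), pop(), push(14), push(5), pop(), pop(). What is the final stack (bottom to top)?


push(29) -> [29]
pop() returns 29 -> []
push(23) -> [23]
pop() returns 23 -> []
push(14) -> [14]
push(5) -> [14, 5]
pop() returns 5 -> [14]
pop() returns 14 -> []
Final stack (bottom to top): []


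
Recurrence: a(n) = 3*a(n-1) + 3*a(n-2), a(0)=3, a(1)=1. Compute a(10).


Build bottom-up:
...a(8)=31428, a(9)=119151, a(10)=3*119151+3*31428=451737


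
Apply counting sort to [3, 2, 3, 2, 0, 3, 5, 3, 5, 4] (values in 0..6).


Count array: [1, 0, 2, 4, 1, 2, 0]
Reconstruct: [0, 2, 2, 3, 3, 3, 3, 4, 5, 5]


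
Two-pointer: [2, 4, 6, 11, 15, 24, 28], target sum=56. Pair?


Two pointers: lo=0, hi=6
No pair sums to 56


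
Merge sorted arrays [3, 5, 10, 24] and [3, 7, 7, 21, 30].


Compare heads, take smaller each step.
Merged: [3, 3, 5, 7, 7, 10, 21, 24, 30]


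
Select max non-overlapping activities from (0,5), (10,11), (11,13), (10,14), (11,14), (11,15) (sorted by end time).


Greedy: pick earliest-ending, then skip overlaps.
Selected (3 activities): [(0, 5), (10, 11), (11, 13)]


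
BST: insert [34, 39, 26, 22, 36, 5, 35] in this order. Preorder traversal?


Root = 34; build tree by BST insertion.
Preorder traversal: [34, 26, 22, 5, 39, 36, 35]


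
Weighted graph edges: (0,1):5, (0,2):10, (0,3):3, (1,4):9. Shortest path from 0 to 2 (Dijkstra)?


Dijkstra from 0:
Distances: {0: 0, 1: 5, 2: 10, 3: 3, 4: 14}
Shortest distance to 2 = 10, path = [0, 2]


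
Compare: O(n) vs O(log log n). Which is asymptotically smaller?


double-logarithmic grows slower than linear
O(log log n) is asymptotically smaller; O(n) grows faster


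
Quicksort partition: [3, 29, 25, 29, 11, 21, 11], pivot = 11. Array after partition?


Elements <= 11 go left of pivot.
Result: [3, 11, 11, 29, 29, 21, 25], pivot at index 2


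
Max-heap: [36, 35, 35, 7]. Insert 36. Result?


Append 36: [36, 35, 35, 7, 36]
Bubble up: swap idx 4(36) with idx 1(35)
Result: [36, 36, 35, 7, 35]


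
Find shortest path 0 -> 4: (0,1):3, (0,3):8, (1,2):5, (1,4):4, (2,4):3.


Dijkstra from 0:
Distances: {0: 0, 1: 3, 2: 8, 3: 8, 4: 7}
Shortest distance to 4 = 7, path = [0, 1, 4]


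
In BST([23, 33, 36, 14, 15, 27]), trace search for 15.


BST root = 23
Search for 15: compare at each node
Path: [23, 14, 15]


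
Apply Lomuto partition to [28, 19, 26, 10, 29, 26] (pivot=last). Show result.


Elements <= 26 go left of pivot.
Result: [19, 26, 10, 26, 29, 28], pivot at index 3


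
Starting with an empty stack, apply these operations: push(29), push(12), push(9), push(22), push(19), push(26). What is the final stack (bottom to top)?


push(29) -> [29]
push(12) -> [29, 12]
push(9) -> [29, 12, 9]
push(22) -> [29, 12, 9, 22]
push(19) -> [29, 12, 9, 22, 19]
push(26) -> [29, 12, 9, 22, 19, 26]
Final stack (bottom to top): [29, 12, 9, 22, 19, 26]


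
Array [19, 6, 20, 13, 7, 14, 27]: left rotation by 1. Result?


Left rotate by 1: [6, 20, 13, 7, 14, 27, 19]


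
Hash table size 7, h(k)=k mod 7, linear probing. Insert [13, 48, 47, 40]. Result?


Insertions: 13->slot 6; 48->slot 0; 47->slot 5; 40->slot 1
Table: [48, 40, None, None, None, 47, 13]


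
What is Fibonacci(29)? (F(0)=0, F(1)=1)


F(n)=F(n-1)+F(n-2)
...F(27)=196418, F(28)=317811, F(29)=514229


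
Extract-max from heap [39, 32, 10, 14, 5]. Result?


Max = 39
Replace root with last, heapify down
Resulting heap: [32, 14, 10, 5]


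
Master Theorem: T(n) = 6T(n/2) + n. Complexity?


a=6, b=2, c=1. log_2(6)=2.585 > c=1. Case 1: O(n^log_b(a)) = O(n^2.585)
Complexity: O(n^2.585)


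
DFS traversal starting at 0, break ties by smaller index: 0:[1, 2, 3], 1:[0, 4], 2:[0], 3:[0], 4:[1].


DFS stack-based: start with [0]
Visit order: [0, 1, 4, 2, 3]


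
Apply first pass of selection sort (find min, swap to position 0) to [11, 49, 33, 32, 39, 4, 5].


After one pass: [4, 49, 33, 32, 39, 11, 5]


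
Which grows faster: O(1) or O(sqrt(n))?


constant grows slower than sublinear
O(1) is asymptotically smaller; O(sqrt(n)) grows faster


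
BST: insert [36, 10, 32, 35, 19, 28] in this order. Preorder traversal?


Root = 36; build tree by BST insertion.
Preorder traversal: [36, 10, 32, 19, 28, 35]


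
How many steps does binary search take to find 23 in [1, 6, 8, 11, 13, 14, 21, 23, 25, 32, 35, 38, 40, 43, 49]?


Search for 23:
[0,14] mid=7 arr[7]=23
Total: 1 comparisons


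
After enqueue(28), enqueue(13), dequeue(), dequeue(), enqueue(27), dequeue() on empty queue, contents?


enqueue(28) -> [28]
enqueue(13) -> [28, 13]
dequeue() returns 28 -> [13]
dequeue() returns 13 -> []
enqueue(27) -> [27]
dequeue() returns 27 -> []
Final queue (front to back): []


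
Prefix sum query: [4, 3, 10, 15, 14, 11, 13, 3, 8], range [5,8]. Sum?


Prefix sums: [0, 4, 7, 17, 32, 46, 57, 70, 73, 81]
Sum[5..8] = prefix[9] - prefix[5] = 81 - 46 = 35


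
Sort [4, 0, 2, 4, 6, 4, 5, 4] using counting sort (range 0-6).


Count array: [1, 0, 1, 0, 4, 1, 1]
Reconstruct: [0, 2, 4, 4, 4, 4, 5, 6]


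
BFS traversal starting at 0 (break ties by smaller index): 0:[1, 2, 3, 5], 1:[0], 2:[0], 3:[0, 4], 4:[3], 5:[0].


BFS queue: start with [0]
Visit order: [0, 1, 2, 3, 5, 4]


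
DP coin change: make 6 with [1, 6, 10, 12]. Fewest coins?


dp[0]=0; dp[i]=1+min(dp[i-c] for c in coins)
...dp[1]=1, dp[2]=2, dp[3]=3, dp[4]=4, dp[5]=5, dp[6]=1
Minimum coins for 6 = 1


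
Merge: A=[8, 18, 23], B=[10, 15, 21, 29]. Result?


Compare heads, take smaller each step.
Merged: [8, 10, 15, 18, 21, 23, 29]


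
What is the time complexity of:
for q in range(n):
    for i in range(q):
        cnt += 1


Per nesting level: O(n) * O(n) [triangular over q] = O(n^2)
Complexity: O(n^2)


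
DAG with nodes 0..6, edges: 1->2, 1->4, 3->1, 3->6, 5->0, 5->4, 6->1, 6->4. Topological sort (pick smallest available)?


Kahn's algorithm, process smallest node first
Order: [3, 5, 0, 6, 1, 2, 4]


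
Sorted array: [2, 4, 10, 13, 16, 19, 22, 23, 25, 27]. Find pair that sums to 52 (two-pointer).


Two pointers: lo=0, hi=9
Found pair: (25, 27) summing to 52


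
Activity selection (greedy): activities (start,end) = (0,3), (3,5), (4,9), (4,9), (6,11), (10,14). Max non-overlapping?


Greedy: pick earliest-ending, then skip overlaps.
Selected (3 activities): [(0, 3), (3, 5), (6, 11)]


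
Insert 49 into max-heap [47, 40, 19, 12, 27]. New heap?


Append 49: [47, 40, 19, 12, 27, 49]
Bubble up: swap idx 5(49) with idx 2(19); swap idx 2(49) with idx 0(47)
Result: [49, 40, 47, 12, 27, 19]


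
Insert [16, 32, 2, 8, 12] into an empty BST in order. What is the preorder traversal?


Root = 16; build tree by BST insertion.
Preorder traversal: [16, 2, 8, 12, 32]


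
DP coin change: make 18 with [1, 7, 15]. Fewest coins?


dp[0]=0; dp[i]=1+min(dp[i-c] for c in coins)
...dp[13]=7, dp[14]=2, dp[15]=1, dp[16]=2, dp[17]=3, dp[18]=4
Minimum coins for 18 = 4


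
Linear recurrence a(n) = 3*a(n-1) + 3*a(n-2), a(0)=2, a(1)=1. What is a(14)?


Build bottom-up:
...a(12)=4970322, a(13)=18843921, a(14)=3*18843921+3*4970322=71442729


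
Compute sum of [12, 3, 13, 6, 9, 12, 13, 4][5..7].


Prefix sums: [0, 12, 15, 28, 34, 43, 55, 68, 72]
Sum[5..7] = prefix[8] - prefix[5] = 72 - 43 = 29


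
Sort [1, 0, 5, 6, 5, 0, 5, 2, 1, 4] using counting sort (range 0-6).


Count array: [2, 2, 1, 0, 1, 3, 1]
Reconstruct: [0, 0, 1, 1, 2, 4, 5, 5, 5, 6]


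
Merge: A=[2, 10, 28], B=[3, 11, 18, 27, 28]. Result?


Compare heads, take smaller each step.
Merged: [2, 3, 10, 11, 18, 27, 28, 28]


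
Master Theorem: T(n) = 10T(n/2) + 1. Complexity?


a=10, b=2, c=0. log_2(10)=3.322 > c=0. Case 1: O(n^log_b(a)) = O(n^3.322)
Complexity: O(n^3.322)


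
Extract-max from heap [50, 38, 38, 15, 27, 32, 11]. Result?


Max = 50
Replace root with last, heapify down
Resulting heap: [38, 27, 38, 15, 11, 32]


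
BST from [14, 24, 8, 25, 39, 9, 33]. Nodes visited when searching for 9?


BST root = 14
Search for 9: compare at each node
Path: [14, 8, 9]


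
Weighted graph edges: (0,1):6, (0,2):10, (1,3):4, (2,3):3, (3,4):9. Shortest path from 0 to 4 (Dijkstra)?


Dijkstra from 0:
Distances: {0: 0, 1: 6, 2: 10, 3: 10, 4: 19}
Shortest distance to 4 = 19, path = [0, 1, 3, 4]


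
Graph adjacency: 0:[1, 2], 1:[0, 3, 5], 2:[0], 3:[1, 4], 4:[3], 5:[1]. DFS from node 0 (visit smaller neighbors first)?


DFS stack-based: start with [0]
Visit order: [0, 1, 3, 4, 5, 2]


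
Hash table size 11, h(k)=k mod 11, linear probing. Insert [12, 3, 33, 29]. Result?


Insertions: 12->slot 1; 3->slot 3; 33->slot 0; 29->slot 7
Table: [33, 12, None, 3, None, None, None, 29, None, None, None]


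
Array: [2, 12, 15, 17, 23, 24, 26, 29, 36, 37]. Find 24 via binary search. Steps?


Search for 24:
[0,9] mid=4 arr[4]=23
[5,9] mid=7 arr[7]=29
[5,6] mid=5 arr[5]=24
Total: 3 comparisons


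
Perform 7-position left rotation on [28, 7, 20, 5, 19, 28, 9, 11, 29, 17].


Left rotate by 7: [11, 29, 17, 28, 7, 20, 5, 19, 28, 9]


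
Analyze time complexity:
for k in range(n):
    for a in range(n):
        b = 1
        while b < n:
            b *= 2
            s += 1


Per nesting level: O(n) * O(n) * O(log n) = O(n^2 log n)
Complexity: O(n^2 log n)


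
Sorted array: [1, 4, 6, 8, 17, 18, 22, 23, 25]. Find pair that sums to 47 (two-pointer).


Two pointers: lo=0, hi=8
Found pair: (22, 25) summing to 47


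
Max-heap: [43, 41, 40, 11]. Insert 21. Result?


Append 21: [43, 41, 40, 11, 21]
Bubble up: no swaps needed
Result: [43, 41, 40, 11, 21]


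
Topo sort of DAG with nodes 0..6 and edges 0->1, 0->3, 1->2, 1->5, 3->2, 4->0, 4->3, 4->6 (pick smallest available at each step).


Kahn's algorithm, process smallest node first
Order: [4, 0, 1, 3, 2, 5, 6]


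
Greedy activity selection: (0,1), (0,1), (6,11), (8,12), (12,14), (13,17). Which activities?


Greedy: pick earliest-ending, then skip overlaps.
Selected (3 activities): [(0, 1), (6, 11), (12, 14)]


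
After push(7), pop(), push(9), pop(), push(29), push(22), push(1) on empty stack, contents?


push(7) -> [7]
pop() returns 7 -> []
push(9) -> [9]
pop() returns 9 -> []
push(29) -> [29]
push(22) -> [29, 22]
push(1) -> [29, 22, 1]
Final stack (bottom to top): [29, 22, 1]


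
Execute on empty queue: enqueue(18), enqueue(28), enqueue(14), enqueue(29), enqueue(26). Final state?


enqueue(18) -> [18]
enqueue(28) -> [18, 28]
enqueue(14) -> [18, 28, 14]
enqueue(29) -> [18, 28, 14, 29]
enqueue(26) -> [18, 28, 14, 29, 26]
Final queue (front to back): [18, 28, 14, 29, 26]


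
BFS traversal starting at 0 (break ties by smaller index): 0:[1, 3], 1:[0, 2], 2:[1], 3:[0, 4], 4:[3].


BFS queue: start with [0]
Visit order: [0, 1, 3, 2, 4]


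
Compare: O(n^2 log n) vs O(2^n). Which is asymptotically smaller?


n^2 log n grows slower than exponential
O(n^2 log n) is asymptotically smaller; O(2^n) grows faster


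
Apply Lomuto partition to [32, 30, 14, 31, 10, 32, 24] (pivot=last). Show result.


Elements <= 24 go left of pivot.
Result: [14, 10, 24, 31, 30, 32, 32], pivot at index 2


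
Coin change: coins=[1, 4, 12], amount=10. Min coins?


dp[0]=0; dp[i]=1+min(dp[i-c] for c in coins)
...dp[5]=2, dp[6]=3, dp[7]=4, dp[8]=2, dp[9]=3, dp[10]=4
Minimum coins for 10 = 4


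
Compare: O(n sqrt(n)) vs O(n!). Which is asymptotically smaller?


n^1.5 grows slower than factorial
O(n sqrt(n)) is asymptotically smaller; O(n!) grows faster


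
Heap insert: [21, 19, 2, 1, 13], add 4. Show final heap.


Append 4: [21, 19, 2, 1, 13, 4]
Bubble up: swap idx 5(4) with idx 2(2)
Result: [21, 19, 4, 1, 13, 2]


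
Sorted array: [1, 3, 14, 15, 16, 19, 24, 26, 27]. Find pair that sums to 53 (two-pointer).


Two pointers: lo=0, hi=8
Found pair: (26, 27) summing to 53


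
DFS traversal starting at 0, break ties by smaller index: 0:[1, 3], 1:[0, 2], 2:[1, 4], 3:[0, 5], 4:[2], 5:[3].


DFS stack-based: start with [0]
Visit order: [0, 1, 2, 4, 3, 5]


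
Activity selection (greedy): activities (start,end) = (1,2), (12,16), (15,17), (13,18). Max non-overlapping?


Greedy: pick earliest-ending, then skip overlaps.
Selected (2 activities): [(1, 2), (12, 16)]


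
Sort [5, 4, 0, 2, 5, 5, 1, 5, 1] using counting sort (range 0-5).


Count array: [1, 2, 1, 0, 1, 4]
Reconstruct: [0, 1, 1, 2, 4, 5, 5, 5, 5]


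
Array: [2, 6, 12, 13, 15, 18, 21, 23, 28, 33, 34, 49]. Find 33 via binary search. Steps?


Search for 33:
[0,11] mid=5 arr[5]=18
[6,11] mid=8 arr[8]=28
[9,11] mid=10 arr[10]=34
[9,9] mid=9 arr[9]=33
Total: 4 comparisons


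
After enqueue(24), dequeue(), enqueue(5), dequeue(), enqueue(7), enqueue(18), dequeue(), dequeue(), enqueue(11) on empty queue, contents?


enqueue(24) -> [24]
dequeue() returns 24 -> []
enqueue(5) -> [5]
dequeue() returns 5 -> []
enqueue(7) -> [7]
enqueue(18) -> [7, 18]
dequeue() returns 7 -> [18]
dequeue() returns 18 -> []
enqueue(11) -> [11]
Final queue (front to back): [11]


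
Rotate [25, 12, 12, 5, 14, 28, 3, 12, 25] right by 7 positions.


Right rotate by 7: [12, 5, 14, 28, 3, 12, 25, 25, 12]


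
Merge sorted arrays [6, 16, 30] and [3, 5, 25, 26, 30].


Compare heads, take smaller each step.
Merged: [3, 5, 6, 16, 25, 26, 30, 30]


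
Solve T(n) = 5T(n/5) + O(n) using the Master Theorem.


a=5, b=5, c=1. log_5(5)=1 = c=1. Case 2: O(n^c log n) = O(n log n)
Complexity: O(n log n)


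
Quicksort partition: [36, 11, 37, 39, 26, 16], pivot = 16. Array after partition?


Elements <= 16 go left of pivot.
Result: [11, 16, 37, 39, 26, 36], pivot at index 1


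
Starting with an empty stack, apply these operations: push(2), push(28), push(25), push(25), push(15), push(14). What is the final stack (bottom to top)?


push(2) -> [2]
push(28) -> [2, 28]
push(25) -> [2, 28, 25]
push(25) -> [2, 28, 25, 25]
push(15) -> [2, 28, 25, 25, 15]
push(14) -> [2, 28, 25, 25, 15, 14]
Final stack (bottom to top): [2, 28, 25, 25, 15, 14]


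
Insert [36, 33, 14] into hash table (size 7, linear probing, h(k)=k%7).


Insertions: 36->slot 1; 33->slot 5; 14->slot 0
Table: [14, 36, None, None, None, 33, None]


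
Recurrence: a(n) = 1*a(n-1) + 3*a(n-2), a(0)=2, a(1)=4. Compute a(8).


Build bottom-up:
...a(6)=274, a(7)=628, a(8)=1*628+3*274=1450


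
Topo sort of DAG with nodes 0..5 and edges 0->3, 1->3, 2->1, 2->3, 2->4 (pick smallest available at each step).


Kahn's algorithm, process smallest node first
Order: [0, 2, 1, 3, 4, 5]


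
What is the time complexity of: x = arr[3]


Analysis: constant-time operation, no loop
Complexity: O(1)


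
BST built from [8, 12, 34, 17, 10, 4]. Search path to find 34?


BST root = 8
Search for 34: compare at each node
Path: [8, 12, 34]


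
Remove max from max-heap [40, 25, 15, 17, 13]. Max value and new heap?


Max = 40
Replace root with last, heapify down
Resulting heap: [25, 17, 15, 13]


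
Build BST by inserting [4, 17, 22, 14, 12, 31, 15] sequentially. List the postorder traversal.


Root = 4; build tree by BST insertion.
Postorder traversal: [12, 15, 14, 31, 22, 17, 4]


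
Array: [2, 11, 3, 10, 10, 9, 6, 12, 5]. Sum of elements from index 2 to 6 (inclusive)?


Prefix sums: [0, 2, 13, 16, 26, 36, 45, 51, 63, 68]
Sum[2..6] = prefix[7] - prefix[2] = 51 - 13 = 38


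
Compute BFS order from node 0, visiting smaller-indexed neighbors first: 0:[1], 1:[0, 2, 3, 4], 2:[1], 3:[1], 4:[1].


BFS queue: start with [0]
Visit order: [0, 1, 2, 3, 4]


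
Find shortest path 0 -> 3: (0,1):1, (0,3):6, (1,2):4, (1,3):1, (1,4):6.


Dijkstra from 0:
Distances: {0: 0, 1: 1, 2: 5, 3: 2, 4: 7}
Shortest distance to 3 = 2, path = [0, 1, 3]


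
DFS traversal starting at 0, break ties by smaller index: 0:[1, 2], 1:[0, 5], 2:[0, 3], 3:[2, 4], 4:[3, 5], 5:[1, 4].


DFS stack-based: start with [0]
Visit order: [0, 1, 5, 4, 3, 2]


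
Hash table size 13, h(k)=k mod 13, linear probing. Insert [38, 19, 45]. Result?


Insertions: 38->slot 12; 19->slot 6; 45->slot 7
Table: [None, None, None, None, None, None, 19, 45, None, None, None, None, 38]


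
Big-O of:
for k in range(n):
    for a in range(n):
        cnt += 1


Per nesting level: O(n) * O(n) = O(n^2)
Complexity: O(n^2)


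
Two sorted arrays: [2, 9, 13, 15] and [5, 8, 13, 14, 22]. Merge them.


Compare heads, take smaller each step.
Merged: [2, 5, 8, 9, 13, 13, 14, 15, 22]


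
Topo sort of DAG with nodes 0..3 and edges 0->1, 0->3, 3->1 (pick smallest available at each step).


Kahn's algorithm, process smallest node first
Order: [0, 2, 3, 1]


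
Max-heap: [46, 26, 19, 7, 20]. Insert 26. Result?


Append 26: [46, 26, 19, 7, 20, 26]
Bubble up: swap idx 5(26) with idx 2(19)
Result: [46, 26, 26, 7, 20, 19]


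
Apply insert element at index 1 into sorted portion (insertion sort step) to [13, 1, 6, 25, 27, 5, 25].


After one pass: [1, 13, 6, 25, 27, 5, 25]


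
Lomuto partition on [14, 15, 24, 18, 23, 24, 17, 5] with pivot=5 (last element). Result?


Elements <= 5 go left of pivot.
Result: [5, 15, 24, 18, 23, 24, 17, 14], pivot at index 0


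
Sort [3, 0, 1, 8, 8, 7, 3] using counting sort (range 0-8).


Count array: [1, 1, 0, 2, 0, 0, 0, 1, 2]
Reconstruct: [0, 1, 3, 3, 7, 8, 8]


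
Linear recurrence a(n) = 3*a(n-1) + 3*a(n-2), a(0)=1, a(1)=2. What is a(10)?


Build bottom-up:
...a(8)=26001, a(9)=98577, a(10)=3*98577+3*26001=373734


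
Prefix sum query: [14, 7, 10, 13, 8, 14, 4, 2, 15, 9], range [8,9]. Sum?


Prefix sums: [0, 14, 21, 31, 44, 52, 66, 70, 72, 87, 96]
Sum[8..9] = prefix[10] - prefix[8] = 96 - 72 = 24


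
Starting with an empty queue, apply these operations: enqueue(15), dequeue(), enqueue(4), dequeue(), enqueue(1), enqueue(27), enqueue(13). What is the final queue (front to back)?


enqueue(15) -> [15]
dequeue() returns 15 -> []
enqueue(4) -> [4]
dequeue() returns 4 -> []
enqueue(1) -> [1]
enqueue(27) -> [1, 27]
enqueue(13) -> [1, 27, 13]
Final queue (front to back): [1, 27, 13]


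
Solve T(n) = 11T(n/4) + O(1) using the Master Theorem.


a=11, b=4, c=0. log_4(11)=1.730 > c=0. Case 1: O(n^log_b(a)) = O(n^1.730)
Complexity: O(n^1.730)


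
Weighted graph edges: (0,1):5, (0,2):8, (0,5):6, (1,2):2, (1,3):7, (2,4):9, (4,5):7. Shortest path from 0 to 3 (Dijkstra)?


Dijkstra from 0:
Distances: {0: 0, 1: 5, 2: 7, 3: 12, 4: 13, 5: 6}
Shortest distance to 3 = 12, path = [0, 1, 3]


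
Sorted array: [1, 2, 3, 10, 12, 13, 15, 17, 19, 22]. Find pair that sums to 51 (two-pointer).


Two pointers: lo=0, hi=9
No pair sums to 51


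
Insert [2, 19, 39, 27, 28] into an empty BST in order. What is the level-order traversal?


Root = 2; build tree by BST insertion.
Level-Order traversal: [2, 19, 39, 27, 28]


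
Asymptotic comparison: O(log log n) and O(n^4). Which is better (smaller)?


double-logarithmic grows slower than quartic
O(log log n) is asymptotically smaller; O(n^4) grows faster


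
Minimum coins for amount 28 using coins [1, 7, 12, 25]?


dp[0]=0; dp[i]=1+min(dp[i-c] for c in coins)
...dp[23]=5, dp[24]=2, dp[25]=1, dp[26]=2, dp[27]=3, dp[28]=4
Minimum coins for 28 = 4


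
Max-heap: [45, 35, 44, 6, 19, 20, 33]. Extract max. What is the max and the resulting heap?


Max = 45
Replace root with last, heapify down
Resulting heap: [44, 35, 33, 6, 19, 20]


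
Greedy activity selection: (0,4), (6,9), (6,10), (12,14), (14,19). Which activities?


Greedy: pick earliest-ending, then skip overlaps.
Selected (4 activities): [(0, 4), (6, 9), (12, 14), (14, 19)]


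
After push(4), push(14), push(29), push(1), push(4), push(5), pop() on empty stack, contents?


push(4) -> [4]
push(14) -> [4, 14]
push(29) -> [4, 14, 29]
push(1) -> [4, 14, 29, 1]
push(4) -> [4, 14, 29, 1, 4]
push(5) -> [4, 14, 29, 1, 4, 5]
pop() returns 5 -> [4, 14, 29, 1, 4]
Final stack (bottom to top): [4, 14, 29, 1, 4]


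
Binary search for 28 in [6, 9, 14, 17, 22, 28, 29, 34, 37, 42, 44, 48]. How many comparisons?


Search for 28:
[0,11] mid=5 arr[5]=28
Total: 1 comparisons


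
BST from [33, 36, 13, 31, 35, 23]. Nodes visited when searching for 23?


BST root = 33
Search for 23: compare at each node
Path: [33, 13, 31, 23]


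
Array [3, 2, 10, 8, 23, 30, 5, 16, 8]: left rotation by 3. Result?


Left rotate by 3: [8, 23, 30, 5, 16, 8, 3, 2, 10]


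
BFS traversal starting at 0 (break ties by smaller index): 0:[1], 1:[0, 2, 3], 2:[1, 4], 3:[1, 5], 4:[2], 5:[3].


BFS queue: start with [0]
Visit order: [0, 1, 2, 3, 4, 5]


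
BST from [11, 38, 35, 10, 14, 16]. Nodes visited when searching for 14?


BST root = 11
Search for 14: compare at each node
Path: [11, 38, 35, 14]


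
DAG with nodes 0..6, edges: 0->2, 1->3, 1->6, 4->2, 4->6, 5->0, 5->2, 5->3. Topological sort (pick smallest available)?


Kahn's algorithm, process smallest node first
Order: [1, 4, 5, 0, 2, 3, 6]


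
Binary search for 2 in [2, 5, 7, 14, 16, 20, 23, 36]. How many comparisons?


Search for 2:
[0,7] mid=3 arr[3]=14
[0,2] mid=1 arr[1]=5
[0,0] mid=0 arr[0]=2
Total: 3 comparisons


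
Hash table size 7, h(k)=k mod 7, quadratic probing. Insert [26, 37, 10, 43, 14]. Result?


Insertions: 26->slot 5; 37->slot 2; 10->slot 3; 43->slot 1; 14->slot 0
Table: [14, 43, 37, 10, None, 26, None]


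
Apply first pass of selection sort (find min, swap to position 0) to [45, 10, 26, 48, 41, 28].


After one pass: [10, 45, 26, 48, 41, 28]


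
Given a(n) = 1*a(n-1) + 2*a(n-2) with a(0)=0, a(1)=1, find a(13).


Build bottom-up:
...a(11)=683, a(12)=1365, a(13)=1*1365+2*683=2731


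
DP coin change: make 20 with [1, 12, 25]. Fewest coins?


dp[0]=0; dp[i]=1+min(dp[i-c] for c in coins)
...dp[15]=4, dp[16]=5, dp[17]=6, dp[18]=7, dp[19]=8, dp[20]=9
Minimum coins for 20 = 9


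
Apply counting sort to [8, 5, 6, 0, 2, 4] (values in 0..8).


Count array: [1, 0, 1, 0, 1, 1, 1, 0, 1]
Reconstruct: [0, 2, 4, 5, 6, 8]


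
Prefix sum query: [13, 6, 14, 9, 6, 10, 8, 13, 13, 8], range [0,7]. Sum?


Prefix sums: [0, 13, 19, 33, 42, 48, 58, 66, 79, 92, 100]
Sum[0..7] = prefix[8] - prefix[0] = 79 - 0 = 79


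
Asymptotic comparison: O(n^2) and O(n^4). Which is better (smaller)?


quadratic grows slower than quartic
O(n^2) is asymptotically smaller; O(n^4) grows faster


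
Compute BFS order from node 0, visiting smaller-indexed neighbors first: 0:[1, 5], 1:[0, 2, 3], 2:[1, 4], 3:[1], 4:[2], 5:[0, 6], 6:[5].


BFS queue: start with [0]
Visit order: [0, 1, 5, 2, 3, 6, 4]


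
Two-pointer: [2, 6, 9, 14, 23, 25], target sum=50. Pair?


Two pointers: lo=0, hi=5
No pair sums to 50


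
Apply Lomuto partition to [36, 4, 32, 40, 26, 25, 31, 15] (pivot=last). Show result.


Elements <= 15 go left of pivot.
Result: [4, 15, 32, 40, 26, 25, 31, 36], pivot at index 1


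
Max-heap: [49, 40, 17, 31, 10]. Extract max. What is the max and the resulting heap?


Max = 49
Replace root with last, heapify down
Resulting heap: [40, 31, 17, 10]


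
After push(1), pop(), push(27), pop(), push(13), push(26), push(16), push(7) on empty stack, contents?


push(1) -> [1]
pop() returns 1 -> []
push(27) -> [27]
pop() returns 27 -> []
push(13) -> [13]
push(26) -> [13, 26]
push(16) -> [13, 26, 16]
push(7) -> [13, 26, 16, 7]
Final stack (bottom to top): [13, 26, 16, 7]


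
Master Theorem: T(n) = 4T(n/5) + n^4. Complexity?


a=4, b=5, c=4. log_5(4)=0.861 < c=4. Case 3: O(n^c) = O(n^4)
Complexity: O(n^4)


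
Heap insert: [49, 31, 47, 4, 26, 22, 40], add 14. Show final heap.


Append 14: [49, 31, 47, 4, 26, 22, 40, 14]
Bubble up: swap idx 7(14) with idx 3(4)
Result: [49, 31, 47, 14, 26, 22, 40, 4]


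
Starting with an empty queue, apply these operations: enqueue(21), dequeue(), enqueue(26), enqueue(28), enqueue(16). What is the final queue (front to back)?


enqueue(21) -> [21]
dequeue() returns 21 -> []
enqueue(26) -> [26]
enqueue(28) -> [26, 28]
enqueue(16) -> [26, 28, 16]
Final queue (front to back): [26, 28, 16]


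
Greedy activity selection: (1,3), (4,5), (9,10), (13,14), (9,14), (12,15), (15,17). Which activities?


Greedy: pick earliest-ending, then skip overlaps.
Selected (5 activities): [(1, 3), (4, 5), (9, 10), (13, 14), (15, 17)]


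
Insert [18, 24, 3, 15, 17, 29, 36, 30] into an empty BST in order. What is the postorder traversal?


Root = 18; build tree by BST insertion.
Postorder traversal: [17, 15, 3, 30, 36, 29, 24, 18]


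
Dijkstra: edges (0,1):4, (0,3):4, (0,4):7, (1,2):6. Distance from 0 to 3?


Dijkstra from 0:
Distances: {0: 0, 1: 4, 2: 10, 3: 4, 4: 7}
Shortest distance to 3 = 4, path = [0, 3]


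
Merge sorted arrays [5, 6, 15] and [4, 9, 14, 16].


Compare heads, take smaller each step.
Merged: [4, 5, 6, 9, 14, 15, 16]


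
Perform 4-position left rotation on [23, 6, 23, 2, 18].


Left rotate by 4: [18, 23, 6, 23, 2]


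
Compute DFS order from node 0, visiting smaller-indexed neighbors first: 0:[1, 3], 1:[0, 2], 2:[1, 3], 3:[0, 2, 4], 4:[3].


DFS stack-based: start with [0]
Visit order: [0, 1, 2, 3, 4]


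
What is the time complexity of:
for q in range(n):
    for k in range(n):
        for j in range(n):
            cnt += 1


Per nesting level: O(n) * O(n) * O(n) = O(n^3)
Complexity: O(n^3)


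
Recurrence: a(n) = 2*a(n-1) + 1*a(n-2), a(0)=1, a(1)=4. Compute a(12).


Build bottom-up:
...a(10)=10497, a(11)=25342, a(12)=2*25342+1*10497=61181


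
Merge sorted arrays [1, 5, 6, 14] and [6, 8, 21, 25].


Compare heads, take smaller each step.
Merged: [1, 5, 6, 6, 8, 14, 21, 25]


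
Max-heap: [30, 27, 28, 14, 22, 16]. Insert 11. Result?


Append 11: [30, 27, 28, 14, 22, 16, 11]
Bubble up: no swaps needed
Result: [30, 27, 28, 14, 22, 16, 11]


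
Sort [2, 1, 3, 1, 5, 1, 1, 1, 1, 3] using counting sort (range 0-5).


Count array: [0, 6, 1, 2, 0, 1]
Reconstruct: [1, 1, 1, 1, 1, 1, 2, 3, 3, 5]


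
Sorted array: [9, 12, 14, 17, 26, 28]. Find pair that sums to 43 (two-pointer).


Two pointers: lo=0, hi=5
Found pair: (17, 26) summing to 43


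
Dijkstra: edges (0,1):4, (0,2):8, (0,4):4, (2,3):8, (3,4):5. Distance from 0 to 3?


Dijkstra from 0:
Distances: {0: 0, 1: 4, 2: 8, 3: 9, 4: 4}
Shortest distance to 3 = 9, path = [0, 4, 3]


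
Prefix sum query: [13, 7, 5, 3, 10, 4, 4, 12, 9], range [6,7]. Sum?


Prefix sums: [0, 13, 20, 25, 28, 38, 42, 46, 58, 67]
Sum[6..7] = prefix[8] - prefix[6] = 58 - 42 = 16


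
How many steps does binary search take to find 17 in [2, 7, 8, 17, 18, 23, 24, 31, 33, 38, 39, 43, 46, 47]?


Search for 17:
[0,13] mid=6 arr[6]=24
[0,5] mid=2 arr[2]=8
[3,5] mid=4 arr[4]=18
[3,3] mid=3 arr[3]=17
Total: 4 comparisons


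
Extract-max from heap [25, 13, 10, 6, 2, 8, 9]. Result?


Max = 25
Replace root with last, heapify down
Resulting heap: [13, 9, 10, 6, 2, 8]


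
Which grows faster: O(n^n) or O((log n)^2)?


polylogarithmic grows slower than n^n
O((log n)^2) is asymptotically smaller; O(n^n) grows faster


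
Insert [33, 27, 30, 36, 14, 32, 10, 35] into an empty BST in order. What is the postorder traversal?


Root = 33; build tree by BST insertion.
Postorder traversal: [10, 14, 32, 30, 27, 35, 36, 33]


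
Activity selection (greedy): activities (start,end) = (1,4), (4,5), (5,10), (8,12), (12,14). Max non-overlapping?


Greedy: pick earliest-ending, then skip overlaps.
Selected (4 activities): [(1, 4), (4, 5), (5, 10), (12, 14)]


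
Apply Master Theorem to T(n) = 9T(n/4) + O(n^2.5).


a=9, b=4, c=2.5. log_4(9)=1.585 < c=2.5. Case 3: O(n^c) = O(n^2.500)
Complexity: O(n^2.500)


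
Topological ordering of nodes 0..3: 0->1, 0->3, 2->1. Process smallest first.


Kahn's algorithm, process smallest node first
Order: [0, 2, 1, 3]


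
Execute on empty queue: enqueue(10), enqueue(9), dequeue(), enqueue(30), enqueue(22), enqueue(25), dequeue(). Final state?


enqueue(10) -> [10]
enqueue(9) -> [10, 9]
dequeue() returns 10 -> [9]
enqueue(30) -> [9, 30]
enqueue(22) -> [9, 30, 22]
enqueue(25) -> [9, 30, 22, 25]
dequeue() returns 9 -> [30, 22, 25]
Final queue (front to back): [30, 22, 25]


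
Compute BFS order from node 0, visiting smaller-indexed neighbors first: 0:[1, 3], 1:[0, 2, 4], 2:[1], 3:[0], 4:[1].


BFS queue: start with [0]
Visit order: [0, 1, 3, 2, 4]
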